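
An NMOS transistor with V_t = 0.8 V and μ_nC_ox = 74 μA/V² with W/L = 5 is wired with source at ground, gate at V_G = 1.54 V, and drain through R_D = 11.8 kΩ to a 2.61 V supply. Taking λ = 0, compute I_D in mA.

I_D = 0.101 mA

V_GS = V_G = 1.54 V, so V_ov = 1.54 − 0.8 = 0.74 V.
k_n = μ_nC_ox · (W/L) = 0.37 mA/V².
Assume saturation: I_D = ½ k_n V_ov² = 0.5 × 0.37 × 0.74² = 0.101 mA, giving V_DS = V_DD − I_D R_D = 2.61 − 0.101 × 11.8 = 1.41 V.
V_DS = 1.41 V ≥ V_ov = 0.74 V, confirming saturation.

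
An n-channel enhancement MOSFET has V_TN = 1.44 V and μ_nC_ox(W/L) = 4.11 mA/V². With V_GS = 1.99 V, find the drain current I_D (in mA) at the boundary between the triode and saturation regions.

I_D = 0.622 mA

At the boundary V_DS = V_ov = V_GS − V_TN = 1.99 − 1.44 = 0.55 V.
I_D = ½ k_n V_ov² = 0.5 × 4.11 × 0.55² = 0.622 mA.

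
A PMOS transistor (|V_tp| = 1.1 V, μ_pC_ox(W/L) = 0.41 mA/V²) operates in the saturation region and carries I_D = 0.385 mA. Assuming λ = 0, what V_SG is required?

V_SG = 2.47 V

In saturation I_D = ½ k_p (V_SG − |V_tp|)², so V_SG − |V_tp| = √(2 I_D / k_p) = √(2 × 0.385 / 0.41) = 1.37 V.
V_SG = 1.1 + 1.37 = 2.47 V.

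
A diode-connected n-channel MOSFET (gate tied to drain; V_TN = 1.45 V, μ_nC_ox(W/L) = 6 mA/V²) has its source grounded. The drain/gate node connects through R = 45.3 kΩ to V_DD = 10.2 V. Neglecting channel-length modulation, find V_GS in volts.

V_GS = 1.70 V

With gate tied to drain, V_GS = V_DS ≥ V_GS − V_TN, so the device is in saturation.
KCL at the drain: ½ k_n (V_GS − V_TN)² = (V_DD − V_GS)/R.
Let x = V_GS − 1.45. Then 136 x² + x − 8.75 = 0, giving x = 0.25 V (positive root), so V_GS = 1.7 V.
I_D = (V_DD − V_GS)/R = (10.2 − 1.7) / 45.3 = 0.188 mA.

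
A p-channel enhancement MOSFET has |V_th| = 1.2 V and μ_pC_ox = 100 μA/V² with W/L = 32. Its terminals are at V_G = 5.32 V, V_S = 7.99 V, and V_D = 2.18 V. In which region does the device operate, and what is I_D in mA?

V_SG = V_S − V_G = 7.99 − 5.32 = 2.67 V; V_SD = V_S − V_D = 7.99 − 2.18 = 5.81 V.
k_p = μ_pC_ox · (W/L) = 3.2 mA/V².
V_ov = V_SG − |V_th| = 2.67 − 1.2 = 1.47 V.
Since V_SD = 5.81 V ≥ V_ov = 1.47 V, the device is in saturation.
I_D = ½ k_p V_ov² = 0.5 × 3.2 × 1.47² = 3.46 mA.

Saturation; I_D = 3.46 mA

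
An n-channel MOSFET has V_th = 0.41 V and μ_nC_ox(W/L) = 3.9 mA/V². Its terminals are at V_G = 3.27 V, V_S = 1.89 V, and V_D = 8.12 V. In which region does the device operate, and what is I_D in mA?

Saturation; I_D = 1.83 mA

V_GS = V_G − V_S = 3.27 − 1.89 = 1.38 V; V_DS = V_D − V_S = 8.12 − 1.89 = 6.23 V.
V_ov = V_GS − V_th = 1.38 − 0.41 = 0.97 V.
Since V_DS = 6.23 V ≥ V_ov = 0.97 V, the device is in saturation.
I_D = ½ k_n V_ov² = 0.5 × 3.9 × 0.97² = 1.83 mA.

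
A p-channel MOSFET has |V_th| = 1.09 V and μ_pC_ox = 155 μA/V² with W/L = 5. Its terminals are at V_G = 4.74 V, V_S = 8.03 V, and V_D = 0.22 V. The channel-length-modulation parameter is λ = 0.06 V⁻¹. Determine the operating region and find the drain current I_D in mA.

V_SG = V_S − V_G = 8.03 − 4.74 = 3.29 V; V_SD = V_S − V_D = 8.03 − 0.22 = 7.81 V.
k_p = μ_pC_ox · (W/L) = 0.775 mA/V².
V_ov = V_SG − |V_th| = 3.29 − 1.09 = 2.2 V.
Since V_SD = 7.81 V ≥ V_ov = 2.2 V, the device is in saturation.
I_D = ½ k_p V_ov² (1 + λ V_SD) = 0.5 × 0.775 × 2.2² × (1 + 0.06 × 7.81) = 2.75 mA.

Saturation; I_D = 2.75 mA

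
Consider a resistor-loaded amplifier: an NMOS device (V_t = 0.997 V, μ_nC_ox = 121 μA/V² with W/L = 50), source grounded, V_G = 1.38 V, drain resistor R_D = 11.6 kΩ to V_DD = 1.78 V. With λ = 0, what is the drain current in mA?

I_D = 0.147 mA

V_GS = V_G = 1.38 V, so V_ov = 1.38 − 0.997 = 0.383 V.
k_n = μ_nC_ox · (W/L) = 6.05 mA/V².
Assume saturation: I_D = ½ k_n V_ov² = 0.5 × 6.05 × 0.383² = 0.444 mA, giving V_DS = V_DD − I_D R_D = 1.78 − 0.444 × 11.6 = -3.37 V.
But -3.37 V < V_ov = 0.383 V, so the device is actually in triode.
In triode I_D = k_n[V_ov V_DS − ½ V_DS²] and I_D = (V_DD − V_DS)/R_D. Equating: 35.1 V_DS² − 27.88 V_DS + 1.78 = 0, giving V_DS = 0.07 V (the root below V_ov).
I_D = (1.78 − 0.07) / 11.6 = 0.147 mA.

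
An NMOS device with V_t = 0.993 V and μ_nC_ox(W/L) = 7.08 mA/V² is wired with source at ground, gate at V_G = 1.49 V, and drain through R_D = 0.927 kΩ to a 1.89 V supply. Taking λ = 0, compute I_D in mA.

I_D = 0.874 mA

V_GS = V_G = 1.49 V, so V_ov = 1.49 − 0.993 = 0.497 V.
Assume saturation: I_D = ½ k_n V_ov² = 0.5 × 7.08 × 0.497² = 0.874 mA, giving V_DS = V_DD − I_D R_D = 1.89 − 0.874 × 0.927 = 1.08 V.
V_DS = 1.08 V ≥ V_ov = 0.497 V, confirming saturation.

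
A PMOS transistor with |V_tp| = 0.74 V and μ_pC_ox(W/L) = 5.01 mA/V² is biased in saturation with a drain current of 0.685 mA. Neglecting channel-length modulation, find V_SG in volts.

V_SG = 1.26 V

In saturation I_D = ½ k_p (V_SG − |V_tp|)², so V_SG − |V_tp| = √(2 I_D / k_p) = √(2 × 0.685 / 5.01) = 0.523 V.
V_SG = 0.74 + 0.523 = 1.26 V.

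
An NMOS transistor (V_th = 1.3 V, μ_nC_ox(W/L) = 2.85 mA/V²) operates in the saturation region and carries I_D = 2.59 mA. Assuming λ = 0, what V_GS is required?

In saturation I_D = ½ k_n (V_GS − V_th)², so V_GS − V_th = √(2 I_D / k_n) = √(2 × 2.59 / 2.85) = 1.35 V.
V_GS = 1.3 + 1.35 = 2.65 V.

V_GS = 2.65 V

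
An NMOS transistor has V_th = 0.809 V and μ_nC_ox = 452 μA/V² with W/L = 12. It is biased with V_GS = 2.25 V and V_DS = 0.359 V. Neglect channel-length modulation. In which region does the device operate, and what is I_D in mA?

Triode; I_D = 2.46 mA

k_n = μ_nC_ox · (W/L) = 5.424 mA/V².
V_ov = V_GS − V_th = 2.25 − 0.809 = 1.44 V.
Since V_DS = 0.359 V < V_ov = 1.44 V, the device is in the triode region.
I_D = k_n [V_ov · V_DS − ½ V_DS²] = 5.424 × [1.44 × 0.359 − 0.5 × 0.359²] = 2.46 mA.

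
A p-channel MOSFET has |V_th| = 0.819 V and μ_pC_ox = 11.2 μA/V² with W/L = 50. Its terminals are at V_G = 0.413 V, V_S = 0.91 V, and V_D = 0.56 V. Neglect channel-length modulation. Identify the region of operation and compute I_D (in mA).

Cutoff; I_D = 0 mA

V_SG = V_S − V_G = 0.91 − 0.413 = 0.497 V; V_SD = V_S − V_D = 0.91 − 0.56 = 0.35 V.
V_SG = 0.497 V < |V_th| = 0.819 V, so the transistor is in cutoff.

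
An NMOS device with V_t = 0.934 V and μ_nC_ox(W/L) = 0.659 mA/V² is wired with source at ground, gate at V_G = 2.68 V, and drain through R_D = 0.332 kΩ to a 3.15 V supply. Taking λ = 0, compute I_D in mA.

V_GS = V_G = 2.68 V, so V_ov = 2.68 − 0.934 = 1.75 V.
Assume saturation: I_D = ½ k_n V_ov² = 0.5 × 0.659 × 1.75² = 1 mA, giving V_DS = V_DD − I_D R_D = 3.15 − 1 × 0.332 = 2.82 V.
V_DS = 2.82 V ≥ V_ov = 1.75 V, confirming saturation.

I_D = 1.00 mA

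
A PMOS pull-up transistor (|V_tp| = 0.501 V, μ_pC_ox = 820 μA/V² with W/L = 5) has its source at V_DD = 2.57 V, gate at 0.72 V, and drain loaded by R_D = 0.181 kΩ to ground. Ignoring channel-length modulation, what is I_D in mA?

I_D = 3.73 mA

V_SG = V_DD − V_G = 2.57 − 0.72 = 1.85 V, so V_ov = 1.85 − 0.501 = 1.35 V.
k_p = μ_pC_ox · (W/L) = 4.1 mA/V².
Assume saturation: I_D = ½ k_p V_ov² = 0.5 × 4.1 × 1.35² = 3.73 mA, giving V_SD = V_DD − I_D R_D = 2.57 − 3.73 × 0.181 = 1.89 V.
V_SD = 1.89 V ≥ V_ov = 1.35 V, confirming saturation.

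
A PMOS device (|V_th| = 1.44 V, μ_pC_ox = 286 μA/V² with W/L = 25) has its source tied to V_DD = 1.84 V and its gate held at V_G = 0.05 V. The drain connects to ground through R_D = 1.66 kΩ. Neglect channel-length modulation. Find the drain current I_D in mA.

V_SG = V_DD − V_G = 1.84 − 0.05 = 1.79 V, so V_ov = 1.79 − 1.44 = 0.35 V.
k_p = μ_pC_ox · (W/L) = 7.15 mA/V².
Assume saturation: I_D = ½ k_p V_ov² = 0.5 × 7.15 × 0.35² = 0.438 mA, giving V_SD = V_DD − I_D R_D = 1.84 − 0.438 × 1.66 = 1.11 V.
V_SD = 1.11 V ≥ V_ov = 0.35 V, confirming saturation.

I_D = 0.438 mA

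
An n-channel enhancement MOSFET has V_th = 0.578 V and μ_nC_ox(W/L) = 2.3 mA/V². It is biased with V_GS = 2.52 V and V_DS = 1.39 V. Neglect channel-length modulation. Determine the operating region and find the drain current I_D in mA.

Triode; I_D = 3.99 mA

V_ov = V_GS − V_th = 2.52 − 0.578 = 1.94 V.
Since V_DS = 1.39 V < V_ov = 1.94 V, the device is in the triode region.
I_D = k_n [V_ov · V_DS − ½ V_DS²] = 2.3 × [1.94 × 1.39 − 0.5 × 1.39²] = 3.99 mA.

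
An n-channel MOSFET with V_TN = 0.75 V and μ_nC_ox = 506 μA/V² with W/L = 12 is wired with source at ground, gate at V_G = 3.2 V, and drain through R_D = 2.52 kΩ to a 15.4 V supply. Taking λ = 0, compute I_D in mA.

I_D = 5.94 mA

V_GS = V_G = 3.2 V, so V_ov = 3.2 − 0.75 = 2.45 V.
k_n = μ_nC_ox · (W/L) = 6.072 mA/V².
Assume saturation: I_D = ½ k_n V_ov² = 0.5 × 6.072 × 2.45² = 18.2 mA, giving V_DS = V_DD − I_D R_D = 15.4 − 18.2 × 2.52 = -30.5 V.
But -30.5 V < V_ov = 2.45 V, so the device is actually in triode.
In triode I_D = k_n[V_ov V_DS − ½ V_DS²] and I_D = (V_DD − V_DS)/R_D. Equating: 7.65 V_DS² − 38.49 V_DS + 15.4 = 0, giving V_DS = 0.438 V (the root below V_ov).
I_D = (15.4 − 0.438) / 2.52 = 5.94 mA.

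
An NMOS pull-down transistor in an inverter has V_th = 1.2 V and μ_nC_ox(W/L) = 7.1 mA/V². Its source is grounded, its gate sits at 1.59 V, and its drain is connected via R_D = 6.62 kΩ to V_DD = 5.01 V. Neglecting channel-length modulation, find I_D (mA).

V_GS = V_G = 1.59 V, so V_ov = 1.59 − 1.2 = 0.39 V.
Assume saturation: I_D = ½ k_n V_ov² = 0.5 × 7.1 × 0.39² = 0.54 mA, giving V_DS = V_DD − I_D R_D = 5.01 − 0.54 × 6.62 = 1.44 V.
V_DS = 1.44 V ≥ V_ov = 0.39 V, confirming saturation.

I_D = 0.540 mA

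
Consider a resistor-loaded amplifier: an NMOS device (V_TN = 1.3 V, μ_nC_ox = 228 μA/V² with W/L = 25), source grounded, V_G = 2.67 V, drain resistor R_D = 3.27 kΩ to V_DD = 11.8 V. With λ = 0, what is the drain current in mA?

I_D = 3.44 mA

V_GS = V_G = 2.67 V, so V_ov = 2.67 − 1.3 = 1.37 V.
k_n = μ_nC_ox · (W/L) = 5.7 mA/V².
Assume saturation: I_D = ½ k_n V_ov² = 0.5 × 5.7 × 1.37² = 5.35 mA, giving V_DS = V_DD − I_D R_D = 11.8 − 5.35 × 3.27 = -5.69 V.
But -5.69 V < V_ov = 1.37 V, so the device is actually in triode.
In triode I_D = k_n[V_ov V_DS − ½ V_DS²] and I_D = (V_DD − V_DS)/R_D. Equating: 9.32 V_DS² − 26.54 V_DS + 11.8 = 0, giving V_DS = 0.552 V (the root below V_ov).
I_D = (11.8 − 0.552) / 3.27 = 3.44 mA.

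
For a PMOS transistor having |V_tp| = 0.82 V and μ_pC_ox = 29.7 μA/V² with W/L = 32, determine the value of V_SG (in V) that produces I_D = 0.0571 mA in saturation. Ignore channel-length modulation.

V_SG = 1.17 V

k_p = μ_pC_ox · (W/L) = 0.9504 mA/V².
In saturation I_D = ½ k_p (V_SG − |V_tp|)², so V_SG − |V_tp| = √(2 I_D / k_p) = √(2 × 0.0571 / 0.9504) = 0.347 V.
V_SG = 0.82 + 0.347 = 1.17 V.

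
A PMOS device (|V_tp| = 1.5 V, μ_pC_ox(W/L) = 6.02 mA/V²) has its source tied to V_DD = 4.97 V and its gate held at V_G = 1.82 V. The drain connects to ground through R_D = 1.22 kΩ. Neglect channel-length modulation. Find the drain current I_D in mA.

V_SG = V_DD − V_G = 4.97 − 1.82 = 3.15 V, so V_ov = 3.15 − 1.5 = 1.65 V.
Assume saturation: I_D = ½ k_p V_ov² = 0.5 × 6.02 × 1.65² = 8.19 mA, giving V_SD = V_DD − I_D R_D = 4.97 − 8.19 × 1.22 = -5.03 V.
But -5.03 V < V_ov = 1.65 V, so the device is actually in triode.
In triode I_D = k_p[V_ov V_SD − ½ V_SD²] and I_D = (V_DD − V_SD)/R_D. Equating: 3.67 V_SD² − 13.12 V_SD + 4.97 = 0, giving V_SD = 0.431 V (the root below V_ov).
I_D = (4.97 − 0.431) / 1.22 = 3.72 mA.

I_D = 3.72 mA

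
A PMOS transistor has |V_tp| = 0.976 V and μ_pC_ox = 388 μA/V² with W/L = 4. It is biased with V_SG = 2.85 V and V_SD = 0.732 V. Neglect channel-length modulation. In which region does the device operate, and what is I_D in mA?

Triode; I_D = 1.71 mA

k_p = μ_pC_ox · (W/L) = 1.552 mA/V².
V_ov = V_SG − |V_tp| = 2.85 − 0.976 = 1.87 V.
Since V_SD = 0.732 V < V_ov = 1.87 V, the device is in the triode region.
I_D = k_p [V_ov · V_SD − ½ V_SD²] = 1.552 × [1.87 × 0.732 − 0.5 × 0.732²] = 1.71 mA.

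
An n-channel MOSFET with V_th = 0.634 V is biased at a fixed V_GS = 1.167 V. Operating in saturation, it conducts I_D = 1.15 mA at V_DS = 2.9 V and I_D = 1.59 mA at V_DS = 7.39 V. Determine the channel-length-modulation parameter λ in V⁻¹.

λ = 0.113 V⁻¹

With V_GS fixed, I_D ∝ (1 + λ V_DS) in saturation, so I_D2/I_D1 = (1 + λ V_DS2)/(1 + λ V_DS1).
1.59/1.15 = 1.383 = (1 + 7.39 λ)/(1 + 2.9 λ).
Solving: λ (I_D1 V_DS2 − I_D2 V_DS1) = I_D2 − I_D1, so λ = (1.59 − 1.15) / (1.15 × 7.39 − 1.59 × 2.9) = 0.44 / 3.89 = 0.113 V⁻¹.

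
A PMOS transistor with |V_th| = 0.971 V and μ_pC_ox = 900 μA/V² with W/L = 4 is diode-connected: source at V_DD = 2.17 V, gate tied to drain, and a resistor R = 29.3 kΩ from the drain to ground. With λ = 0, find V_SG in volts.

V_SG = 1.11 V

With gate tied to drain, V_SG = V_SD ≥ V_SG − |V_th|, so the device is in saturation.
k_p = μ_pC_ox · (W/L) = 3.6 mA/V².
KCL at the drain: ½ k_p (V_SG − |V_th|)² = (V_DD − V_SG)/R.
Let x = V_SG − 0.971. Then 52.7 x² + x − 1.199 = 0, giving x = 0.142 V (positive root), so V_SG = 1.11 V.
I_D = (V_DD − V_SG)/R = (2.17 − 1.11) / 29.3 = 0.0361 mA.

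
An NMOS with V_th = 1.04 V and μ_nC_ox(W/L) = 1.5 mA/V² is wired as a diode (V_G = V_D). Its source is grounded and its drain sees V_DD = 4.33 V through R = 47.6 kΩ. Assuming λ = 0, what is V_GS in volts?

V_GS = 1.33 V

With gate tied to drain, V_GS = V_DS ≥ V_GS − V_th, so the device is in saturation.
KCL at the drain: ½ k_n (V_GS − V_th)² = (V_DD − V_GS)/R.
Let x = V_GS − 1.04. Then 35.7 x² + x − 3.29 = 0, giving x = 0.29 V (positive root), so V_GS = 1.33 V.
I_D = (V_DD − V_GS)/R = (4.33 − 1.33) / 47.6 = 0.063 mA.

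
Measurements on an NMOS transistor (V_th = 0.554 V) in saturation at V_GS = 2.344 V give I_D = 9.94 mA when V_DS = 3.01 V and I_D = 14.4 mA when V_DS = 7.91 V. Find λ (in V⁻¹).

With V_GS fixed, I_D ∝ (1 + λ V_DS) in saturation, so I_D2/I_D1 = (1 + λ V_DS2)/(1 + λ V_DS1).
14.4/9.94 = 1.449 = (1 + 7.91 λ)/(1 + 3.01 λ).
Solving: λ (I_D1 V_DS2 − I_D2 V_DS1) = I_D2 − I_D1, so λ = (14.4 − 9.94) / (9.94 × 7.91 − 14.4 × 3.01) = 4.46 / 35.3 = 0.126 V⁻¹.

λ = 0.126 V⁻¹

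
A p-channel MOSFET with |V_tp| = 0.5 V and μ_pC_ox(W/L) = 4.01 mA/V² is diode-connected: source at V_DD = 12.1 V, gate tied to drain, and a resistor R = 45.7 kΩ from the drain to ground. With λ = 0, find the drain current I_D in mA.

I_D = 0.246 mA

With gate tied to drain, V_SG = V_SD ≥ V_SG − |V_tp|, so the device is in saturation.
KCL at the drain: ½ k_p (V_SG − |V_tp|)² = (V_DD − V_SG)/R.
Let x = V_SG − 0.5. Then 91.6 x² + x − 11.6 = 0, giving x = 0.35 V (positive root), so V_SG = 0.85 V.
I_D = (V_DD − V_SG)/R = (12.1 − 0.85) / 45.7 = 0.246 mA.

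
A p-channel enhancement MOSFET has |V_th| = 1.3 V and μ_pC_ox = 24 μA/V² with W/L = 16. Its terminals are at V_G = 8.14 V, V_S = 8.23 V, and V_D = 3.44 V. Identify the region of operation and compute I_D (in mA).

V_SG = V_S − V_G = 8.23 − 8.14 = 0.09 V; V_SD = V_S − V_D = 8.23 − 3.44 = 4.79 V.
V_SG = 0.09 V < |V_th| = 1.3 V, so the transistor is in cutoff.

Cutoff; I_D = 0 mA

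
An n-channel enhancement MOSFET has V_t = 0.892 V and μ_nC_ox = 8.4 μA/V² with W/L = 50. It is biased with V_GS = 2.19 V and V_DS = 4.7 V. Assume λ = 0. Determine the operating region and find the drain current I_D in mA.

Saturation; I_D = 0.354 mA

k_n = μ_nC_ox · (W/L) = 0.42 mA/V².
V_ov = V_GS − V_t = 2.19 − 0.892 = 1.3 V.
Since V_DS = 4.7 V ≥ V_ov = 1.3 V, the device is in saturation.
I_D = ½ k_n V_ov² = 0.5 × 0.42 × 1.3² = 0.354 mA.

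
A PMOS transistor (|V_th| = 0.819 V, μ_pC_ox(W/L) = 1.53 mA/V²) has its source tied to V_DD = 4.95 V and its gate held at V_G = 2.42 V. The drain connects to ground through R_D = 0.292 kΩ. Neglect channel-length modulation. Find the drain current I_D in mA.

I_D = 2.24 mA

V_SG = V_DD − V_G = 4.95 − 2.42 = 2.53 V, so V_ov = 2.53 − 0.819 = 1.71 V.
Assume saturation: I_D = ½ k_p V_ov² = 0.5 × 1.53 × 1.71² = 2.24 mA, giving V_SD = V_DD − I_D R_D = 4.95 − 2.24 × 0.292 = 4.3 V.
V_SD = 4.3 V ≥ V_ov = 1.71 V, confirming saturation.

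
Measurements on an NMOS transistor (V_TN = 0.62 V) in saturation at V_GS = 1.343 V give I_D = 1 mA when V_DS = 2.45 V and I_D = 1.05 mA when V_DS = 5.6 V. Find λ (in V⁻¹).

With V_GS fixed, I_D ∝ (1 + λ V_DS) in saturation, so I_D2/I_D1 = (1 + λ V_DS2)/(1 + λ V_DS1).
1.05/1 = 1.05 = (1 + 5.6 λ)/(1 + 2.45 λ).
Solving: λ (I_D1 V_DS2 − I_D2 V_DS1) = I_D2 − I_D1, so λ = (1.05 − 1) / (1 × 5.6 − 1.05 × 2.45) = 0.05 / 3.03 = 0.0165 V⁻¹.

λ = 0.0165 V⁻¹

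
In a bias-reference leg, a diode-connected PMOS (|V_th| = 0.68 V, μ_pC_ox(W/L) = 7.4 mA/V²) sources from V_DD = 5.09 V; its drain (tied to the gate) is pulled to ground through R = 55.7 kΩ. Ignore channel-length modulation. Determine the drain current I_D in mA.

With gate tied to drain, V_SG = V_SD ≥ V_SG − |V_th|, so the device is in saturation.
KCL at the drain: ½ k_p (V_SG − |V_th|)² = (V_DD − V_SG)/R.
Let x = V_SG − 0.68. Then 206 x² + x − 4.41 = 0, giving x = 0.144 V (positive root), so V_SG = 0.824 V.
I_D = (V_DD − V_SG)/R = (5.09 − 0.824) / 55.7 = 0.0766 mA.

I_D = 0.0766 mA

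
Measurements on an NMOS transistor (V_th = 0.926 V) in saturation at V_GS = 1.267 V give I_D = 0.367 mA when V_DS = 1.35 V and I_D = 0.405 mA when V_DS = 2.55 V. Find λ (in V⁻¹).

With V_GS fixed, I_D ∝ (1 + λ V_DS) in saturation, so I_D2/I_D1 = (1 + λ V_DS2)/(1 + λ V_DS1).
0.405/0.367 = 1.104 = (1 + 2.55 λ)/(1 + 1.35 λ).
Solving: λ (I_D1 V_DS2 − I_D2 V_DS1) = I_D2 − I_D1, so λ = (0.405 − 0.367) / (0.367 × 2.55 − 0.405 × 1.35) = 0.038 / 0.389 = 0.0977 V⁻¹.

λ = 0.0977 V⁻¹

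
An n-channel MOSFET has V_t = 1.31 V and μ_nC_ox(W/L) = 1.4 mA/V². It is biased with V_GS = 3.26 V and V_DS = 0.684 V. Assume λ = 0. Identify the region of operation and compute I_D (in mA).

Triode; I_D = 1.54 mA

V_ov = V_GS − V_t = 3.26 − 1.31 = 1.95 V.
Since V_DS = 0.684 V < V_ov = 1.95 V, the device is in the triode region.
I_D = k_n [V_ov · V_DS − ½ V_DS²] = 1.4 × [1.95 × 0.684 − 0.5 × 0.684²] = 1.54 mA.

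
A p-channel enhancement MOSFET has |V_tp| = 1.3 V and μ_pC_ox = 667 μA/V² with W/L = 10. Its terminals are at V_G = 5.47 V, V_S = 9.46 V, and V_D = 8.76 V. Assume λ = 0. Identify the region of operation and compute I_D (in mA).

V_SG = V_S − V_G = 9.46 − 5.47 = 3.99 V; V_SD = V_S − V_D = 9.46 − 8.76 = 0.7 V.
k_p = μ_pC_ox · (W/L) = 6.67 mA/V².
V_ov = V_SG − |V_tp| = 3.99 − 1.3 = 2.69 V.
Since V_SD = 0.7 V < V_ov = 2.69 V, the device is in the triode region.
I_D = k_p [V_ov · V_SD − ½ V_SD²] = 6.67 × [2.69 × 0.7 − 0.5 × 0.7²] = 10.9 mA.

Triode; I_D = 10.9 mA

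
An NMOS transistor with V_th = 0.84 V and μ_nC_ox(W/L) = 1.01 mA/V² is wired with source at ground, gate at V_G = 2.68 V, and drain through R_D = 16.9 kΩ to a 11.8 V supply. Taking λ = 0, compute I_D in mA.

I_D = 0.674 mA

V_GS = V_G = 2.68 V, so V_ov = 2.68 − 0.84 = 1.84 V.
Assume saturation: I_D = ½ k_n V_ov² = 0.5 × 1.01 × 1.84² = 1.71 mA, giving V_DS = V_DD − I_D R_D = 11.8 − 1.71 × 16.9 = -17.1 V.
But -17.1 V < V_ov = 1.84 V, so the device is actually in triode.
In triode I_D = k_n[V_ov V_DS − ½ V_DS²] and I_D = (V_DD − V_DS)/R_D. Equating: 8.53 V_DS² − 32.41 V_DS + 11.8 = 0, giving V_DS = 0.408 V (the root below V_ov).
I_D = (11.8 − 0.408) / 16.9 = 0.674 mA.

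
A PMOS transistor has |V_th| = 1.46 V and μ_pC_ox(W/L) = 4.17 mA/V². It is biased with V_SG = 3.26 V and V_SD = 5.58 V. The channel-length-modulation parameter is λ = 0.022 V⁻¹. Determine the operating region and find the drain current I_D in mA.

Saturation; I_D = 7.58 mA

V_ov = V_SG − |V_th| = 3.26 − 1.46 = 1.8 V.
Since V_SD = 5.58 V ≥ V_ov = 1.8 V, the device is in saturation.
I_D = ½ k_p V_ov² (1 + λ V_SD) = 0.5 × 4.17 × 1.8² × (1 + 0.022 × 5.58) = 7.58 mA.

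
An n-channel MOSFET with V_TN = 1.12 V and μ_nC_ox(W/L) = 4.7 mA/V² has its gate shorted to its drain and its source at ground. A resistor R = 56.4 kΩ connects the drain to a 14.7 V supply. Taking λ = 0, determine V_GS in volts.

V_GS = 1.44 V

With gate tied to drain, V_GS = V_DS ≥ V_GS − V_TN, so the device is in saturation.
KCL at the drain: ½ k_n (V_GS − V_TN)² = (V_DD − V_GS)/R.
Let x = V_GS − 1.12. Then 133 x² + x − 13.58 = 0, giving x = 0.316 V (positive root), so V_GS = 1.44 V.
I_D = (V_DD − V_GS)/R = (14.7 − 1.44) / 56.4 = 0.235 mA.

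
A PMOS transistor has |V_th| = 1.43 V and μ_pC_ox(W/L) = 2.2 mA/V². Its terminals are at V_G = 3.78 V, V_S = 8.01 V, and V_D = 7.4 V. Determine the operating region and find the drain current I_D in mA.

V_SG = V_S − V_G = 8.01 − 3.78 = 4.23 V; V_SD = V_S − V_D = 8.01 − 7.4 = 0.61 V.
V_ov = V_SG − |V_th| = 4.23 − 1.43 = 2.8 V.
Since V_SD = 0.61 V < V_ov = 2.8 V, the device is in the triode region.
I_D = k_p [V_ov · V_SD − ½ V_SD²] = 2.2 × [2.8 × 0.61 − 0.5 × 0.61²] = 3.35 mA.

Triode; I_D = 3.35 mA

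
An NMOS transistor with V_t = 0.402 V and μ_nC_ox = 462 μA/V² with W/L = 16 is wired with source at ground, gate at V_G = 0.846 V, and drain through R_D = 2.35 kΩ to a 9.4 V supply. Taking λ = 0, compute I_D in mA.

I_D = 0.729 mA

V_GS = V_G = 0.846 V, so V_ov = 0.846 − 0.402 = 0.444 V.
k_n = μ_nC_ox · (W/L) = 7.392 mA/V².
Assume saturation: I_D = ½ k_n V_ov² = 0.5 × 7.392 × 0.444² = 0.729 mA, giving V_DS = V_DD − I_D R_D = 9.4 − 0.729 × 2.35 = 7.69 V.
V_DS = 7.69 V ≥ V_ov = 0.444 V, confirming saturation.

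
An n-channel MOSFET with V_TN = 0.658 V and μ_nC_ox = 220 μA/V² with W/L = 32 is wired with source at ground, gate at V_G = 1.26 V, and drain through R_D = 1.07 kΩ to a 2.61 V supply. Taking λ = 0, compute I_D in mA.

V_GS = V_G = 1.26 V, so V_ov = 1.26 − 0.658 = 0.602 V.
k_n = μ_nC_ox · (W/L) = 7.04 mA/V².
Assume saturation: I_D = ½ k_n V_ov² = 0.5 × 7.04 × 0.602² = 1.28 mA, giving V_DS = V_DD − I_D R_D = 2.61 − 1.28 × 1.07 = 1.25 V.
V_DS = 1.25 V ≥ V_ov = 0.602 V, confirming saturation.

I_D = 1.28 mA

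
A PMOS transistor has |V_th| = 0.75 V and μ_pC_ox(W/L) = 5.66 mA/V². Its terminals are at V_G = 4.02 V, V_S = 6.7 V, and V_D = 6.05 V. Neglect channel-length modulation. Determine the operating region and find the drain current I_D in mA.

V_SG = V_S − V_G = 6.7 − 4.02 = 2.68 V; V_SD = V_S − V_D = 6.7 − 6.05 = 0.65 V.
V_ov = V_SG − |V_th| = 2.68 − 0.75 = 1.93 V.
Since V_SD = 0.65 V < V_ov = 1.93 V, the device is in the triode region.
I_D = k_p [V_ov · V_SD − ½ V_SD²] = 5.66 × [1.93 × 0.65 − 0.5 × 0.65²] = 5.9 mA.

Triode; I_D = 5.90 mA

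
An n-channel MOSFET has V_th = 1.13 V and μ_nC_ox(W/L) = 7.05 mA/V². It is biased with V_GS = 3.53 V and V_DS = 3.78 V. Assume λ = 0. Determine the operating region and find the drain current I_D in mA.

Saturation; I_D = 20.3 mA

V_ov = V_GS − V_th = 3.53 − 1.13 = 2.4 V.
Since V_DS = 3.78 V ≥ V_ov = 2.4 V, the device is in saturation.
I_D = ½ k_n V_ov² = 0.5 × 7.05 × 2.4² = 20.3 mA.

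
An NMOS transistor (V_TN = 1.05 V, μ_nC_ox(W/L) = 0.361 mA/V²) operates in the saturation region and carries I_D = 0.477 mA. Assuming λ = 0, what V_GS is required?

In saturation I_D = ½ k_n (V_GS − V_TN)², so V_GS − V_TN = √(2 I_D / k_n) = √(2 × 0.477 / 0.361) = 1.63 V.
V_GS = 1.05 + 1.63 = 2.68 V.

V_GS = 2.68 V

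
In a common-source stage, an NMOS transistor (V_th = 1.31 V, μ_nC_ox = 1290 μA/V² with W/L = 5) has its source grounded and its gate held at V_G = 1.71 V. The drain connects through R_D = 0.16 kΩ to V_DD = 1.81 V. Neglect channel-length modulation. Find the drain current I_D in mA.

V_GS = V_G = 1.71 V, so V_ov = 1.71 − 1.31 = 0.4 V.
k_n = μ_nC_ox · (W/L) = 6.45 mA/V².
Assume saturation: I_D = ½ k_n V_ov² = 0.5 × 6.45 × 0.4² = 0.516 mA, giving V_DS = V_DD − I_D R_D = 1.81 − 0.516 × 0.16 = 1.73 V.
V_DS = 1.73 V ≥ V_ov = 0.4 V, confirming saturation.

I_D = 0.516 mA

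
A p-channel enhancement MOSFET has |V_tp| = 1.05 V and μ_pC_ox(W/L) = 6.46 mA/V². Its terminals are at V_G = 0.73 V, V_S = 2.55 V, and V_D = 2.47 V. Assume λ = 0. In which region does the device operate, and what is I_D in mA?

V_SG = V_S − V_G = 2.55 − 0.73 = 1.82 V; V_SD = V_S − V_D = 2.55 − 2.47 = 0.08 V.
V_ov = V_SG − |V_tp| = 1.82 − 1.05 = 0.77 V.
Since V_SD = 0.08 V < V_ov = 0.77 V, the device is in the triode region.
I_D = k_p [V_ov · V_SD − ½ V_SD²] = 6.46 × [0.77 × 0.08 − 0.5 × 0.08²] = 0.377 mA.

Triode; I_D = 0.377 mA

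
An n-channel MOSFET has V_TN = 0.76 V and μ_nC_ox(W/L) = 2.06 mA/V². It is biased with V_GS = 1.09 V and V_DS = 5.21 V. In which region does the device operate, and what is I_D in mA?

Saturation; I_D = 0.112 mA

V_ov = V_GS − V_TN = 1.09 − 0.76 = 0.33 V.
Since V_DS = 5.21 V ≥ V_ov = 0.33 V, the device is in saturation.
I_D = ½ k_n V_ov² = 0.5 × 2.06 × 0.33² = 0.112 mA.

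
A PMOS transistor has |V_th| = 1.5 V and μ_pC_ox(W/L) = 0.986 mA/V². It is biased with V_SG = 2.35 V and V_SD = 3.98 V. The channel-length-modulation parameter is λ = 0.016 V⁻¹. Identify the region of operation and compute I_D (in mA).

Saturation; I_D = 0.379 mA

V_ov = V_SG − |V_th| = 2.35 − 1.5 = 0.85 V.
Since V_SD = 3.98 V ≥ V_ov = 0.85 V, the device is in saturation.
I_D = ½ k_p V_ov² (1 + λ V_SD) = 0.5 × 0.986 × 0.85² × (1 + 0.016 × 3.98) = 0.379 mA.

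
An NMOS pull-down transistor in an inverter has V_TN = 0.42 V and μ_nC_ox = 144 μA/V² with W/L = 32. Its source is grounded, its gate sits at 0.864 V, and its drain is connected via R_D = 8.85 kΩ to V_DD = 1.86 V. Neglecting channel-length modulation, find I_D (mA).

I_D = 0.198 mA

V_GS = V_G = 0.864 V, so V_ov = 0.864 − 0.42 = 0.444 V.
k_n = μ_nC_ox · (W/L) = 4.608 mA/V².
Assume saturation: I_D = ½ k_n V_ov² = 0.5 × 4.608 × 0.444² = 0.454 mA, giving V_DS = V_DD − I_D R_D = 1.86 − 0.454 × 8.85 = -2.16 V.
But -2.16 V < V_ov = 0.444 V, so the device is actually in triode.
In triode I_D = k_n[V_ov V_DS − ½ V_DS²] and I_D = (V_DD − V_DS)/R_D. Equating: 20.4 V_DS² − 19.11 V_DS + 1.86 = 0, giving V_DS = 0.11 V (the root below V_ov).
I_D = (1.86 − 0.11) / 8.85 = 0.198 mA.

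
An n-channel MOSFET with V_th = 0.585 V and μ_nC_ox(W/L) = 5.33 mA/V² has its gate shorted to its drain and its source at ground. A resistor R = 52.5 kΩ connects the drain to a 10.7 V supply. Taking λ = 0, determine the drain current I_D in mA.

With gate tied to drain, V_GS = V_DS ≥ V_GS − V_th, so the device is in saturation.
KCL at the drain: ½ k_n (V_GS − V_th)² = (V_DD − V_GS)/R.
Let x = V_GS − 0.585. Then 140 x² + x − 10.11 = 0, giving x = 0.265 V (positive root), so V_GS = 0.85 V.
I_D = (V_DD − V_GS)/R = (10.7 − 0.85) / 52.5 = 0.188 mA.

I_D = 0.188 mA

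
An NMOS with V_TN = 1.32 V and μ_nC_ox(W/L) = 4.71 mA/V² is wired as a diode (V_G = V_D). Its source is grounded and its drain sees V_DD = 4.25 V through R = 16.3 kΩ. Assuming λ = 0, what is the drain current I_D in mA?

With gate tied to drain, V_GS = V_DS ≥ V_GS − V_TN, so the device is in saturation.
KCL at the drain: ½ k_n (V_GS − V_TN)² = (V_DD − V_GS)/R.
Let x = V_GS − 1.32. Then 38.4 x² + x − 2.93 = 0, giving x = 0.264 V (positive root), so V_GS = 1.58 V.
I_D = (V_DD − V_GS)/R = (4.25 − 1.58) / 16.3 = 0.164 mA.

I_D = 0.164 mA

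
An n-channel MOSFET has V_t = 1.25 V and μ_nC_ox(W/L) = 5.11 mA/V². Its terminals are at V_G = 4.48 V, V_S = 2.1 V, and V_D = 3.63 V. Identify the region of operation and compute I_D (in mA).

Saturation; I_D = 3.26 mA

V_GS = V_G − V_S = 4.48 − 2.1 = 2.38 V; V_DS = V_D − V_S = 3.63 − 2.1 = 1.53 V.
V_ov = V_GS − V_t = 2.38 − 1.25 = 1.13 V.
Since V_DS = 1.53 V ≥ V_ov = 1.13 V, the device is in saturation.
I_D = ½ k_n V_ov² = 0.5 × 5.11 × 1.13² = 3.26 mA.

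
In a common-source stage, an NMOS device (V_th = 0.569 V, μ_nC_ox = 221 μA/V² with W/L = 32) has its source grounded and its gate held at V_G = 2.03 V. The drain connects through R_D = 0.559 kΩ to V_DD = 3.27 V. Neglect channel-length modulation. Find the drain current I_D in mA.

I_D = 4.81 mA

V_GS = V_G = 2.03 V, so V_ov = 2.03 − 0.569 = 1.46 V.
k_n = μ_nC_ox · (W/L) = 7.072 mA/V².
Assume saturation: I_D = ½ k_n V_ov² = 0.5 × 7.072 × 1.46² = 7.55 mA, giving V_DS = V_DD − I_D R_D = 3.27 − 7.55 × 0.559 = -0.949 V.
But -0.949 V < V_ov = 1.46 V, so the device is actually in triode.
In triode I_D = k_n[V_ov V_DS − ½ V_DS²] and I_D = (V_DD − V_DS)/R_D. Equating: 1.98 V_DS² − 6.776 V_DS + 3.27 = 0, giving V_DS = 0.581 V (the root below V_ov).
I_D = (3.27 − 0.581) / 0.559 = 4.81 mA.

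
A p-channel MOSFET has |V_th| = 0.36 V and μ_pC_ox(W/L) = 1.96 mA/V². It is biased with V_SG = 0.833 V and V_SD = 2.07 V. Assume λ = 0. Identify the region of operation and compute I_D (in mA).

Saturation; I_D = 0.219 mA

V_ov = V_SG − |V_th| = 0.833 − 0.36 = 0.473 V.
Since V_SD = 2.07 V ≥ V_ov = 0.473 V, the device is in saturation.
I_D = ½ k_p V_ov² = 0.5 × 1.96 × 0.473² = 0.219 mA.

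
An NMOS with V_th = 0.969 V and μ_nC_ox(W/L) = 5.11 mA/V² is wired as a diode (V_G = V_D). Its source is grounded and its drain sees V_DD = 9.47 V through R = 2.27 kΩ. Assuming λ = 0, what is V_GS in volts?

V_GS = 2.10 V

With gate tied to drain, V_GS = V_DS ≥ V_GS − V_th, so the device is in saturation.
KCL at the drain: ½ k_n (V_GS − V_th)² = (V_DD − V_GS)/R.
Let x = V_GS − 0.969. Then 5.8 x² + x − 8.501 = 0, giving x = 1.13 V (positive root), so V_GS = 2.1 V.
I_D = (V_DD − V_GS)/R = (9.47 − 2.1) / 2.27 = 3.25 mA.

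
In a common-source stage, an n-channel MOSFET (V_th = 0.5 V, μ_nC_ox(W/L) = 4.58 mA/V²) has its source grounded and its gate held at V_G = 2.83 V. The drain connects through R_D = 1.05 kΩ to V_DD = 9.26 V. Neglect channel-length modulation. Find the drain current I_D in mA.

I_D = 7.93 mA

V_GS = V_G = 2.83 V, so V_ov = 2.83 − 0.5 = 2.33 V.
Assume saturation: I_D = ½ k_n V_ov² = 0.5 × 4.58 × 2.33² = 12.4 mA, giving V_DS = V_DD − I_D R_D = 9.26 − 12.4 × 1.05 = -3.79 V.
But -3.79 V < V_ov = 2.33 V, so the device is actually in triode.
In triode I_D = k_n[V_ov V_DS − ½ V_DS²] and I_D = (V_DD − V_DS)/R_D. Equating: 2.4 V_DS² − 12.2 V_DS + 9.26 = 0, giving V_DS = 0.929 V (the root below V_ov).
I_D = (9.26 − 0.929) / 1.05 = 7.93 mA.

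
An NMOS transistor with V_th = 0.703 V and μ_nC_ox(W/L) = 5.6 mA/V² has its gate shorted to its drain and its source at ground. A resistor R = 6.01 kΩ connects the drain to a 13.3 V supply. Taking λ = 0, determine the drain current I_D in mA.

With gate tied to drain, V_GS = V_DS ≥ V_GS − V_th, so the device is in saturation.
KCL at the drain: ½ k_n (V_GS − V_th)² = (V_DD − V_GS)/R.
Let x = V_GS − 0.703. Then 16.8 x² + x − 12.6 = 0, giving x = 0.836 V (positive root), so V_GS = 1.54 V.
I_D = (V_DD − V_GS)/R = (13.3 − 1.54) / 6.01 = 1.96 mA.

I_D = 1.96 mA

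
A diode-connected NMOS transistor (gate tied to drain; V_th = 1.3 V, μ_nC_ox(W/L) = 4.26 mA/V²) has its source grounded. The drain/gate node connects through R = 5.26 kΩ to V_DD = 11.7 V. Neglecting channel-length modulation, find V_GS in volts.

With gate tied to drain, V_GS = V_DS ≥ V_GS − V_th, so the device is in saturation.
KCL at the drain: ½ k_n (V_GS − V_th)² = (V_DD − V_GS)/R.
Let x = V_GS − 1.3. Then 11.2 x² + x − 10.4 = 0, giving x = 0.92 V (positive root), so V_GS = 2.22 V.
I_D = (V_DD − V_GS)/R = (11.7 − 2.22) / 5.26 = 1.8 mA.

V_GS = 2.22 V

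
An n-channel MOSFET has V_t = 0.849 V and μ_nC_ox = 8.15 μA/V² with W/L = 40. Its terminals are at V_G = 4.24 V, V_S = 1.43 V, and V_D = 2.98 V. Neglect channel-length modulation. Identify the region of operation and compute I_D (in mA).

Triode; I_D = 0.599 mA

V_GS = V_G − V_S = 4.24 − 1.43 = 2.81 V; V_DS = V_D − V_S = 2.98 − 1.43 = 1.55 V.
k_n = μ_nC_ox · (W/L) = 0.326 mA/V².
V_ov = V_GS − V_t = 2.81 − 0.849 = 1.96 V.
Since V_DS = 1.55 V < V_ov = 1.96 V, the device is in the triode region.
I_D = k_n [V_ov · V_DS − ½ V_DS²] = 0.326 × [1.96 × 1.55 − 0.5 × 1.55²] = 0.599 mA.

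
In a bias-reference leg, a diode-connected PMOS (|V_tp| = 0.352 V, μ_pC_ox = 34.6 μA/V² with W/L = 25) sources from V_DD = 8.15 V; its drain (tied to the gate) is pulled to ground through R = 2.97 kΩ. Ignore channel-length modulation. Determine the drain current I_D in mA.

With gate tied to drain, V_SG = V_SD ≥ V_SG − |V_tp|, so the device is in saturation.
k_p = μ_pC_ox · (W/L) = 0.865 mA/V².
KCL at the drain: ½ k_p (V_SG − |V_tp|)² = (V_DD − V_SG)/R.
Let x = V_SG − 0.352. Then 1.28 x² + x − 7.798 = 0, giving x = 2.11 V (positive root), so V_SG = 2.46 V.
I_D = (V_DD − V_SG)/R = (8.15 − 2.46) / 2.97 = 1.92 mA.

I_D = 1.92 mA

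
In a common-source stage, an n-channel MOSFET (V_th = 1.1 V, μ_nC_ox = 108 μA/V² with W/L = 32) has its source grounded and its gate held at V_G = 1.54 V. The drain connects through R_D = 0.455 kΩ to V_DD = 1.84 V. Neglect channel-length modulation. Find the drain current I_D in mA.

V_GS = V_G = 1.54 V, so V_ov = 1.54 − 1.1 = 0.44 V.
k_n = μ_nC_ox · (W/L) = 3.456 mA/V².
Assume saturation: I_D = ½ k_n V_ov² = 0.5 × 3.456 × 0.44² = 0.335 mA, giving V_DS = V_DD − I_D R_D = 1.84 − 0.335 × 0.455 = 1.69 V.
V_DS = 1.69 V ≥ V_ov = 0.44 V, confirming saturation.

I_D = 0.335 mA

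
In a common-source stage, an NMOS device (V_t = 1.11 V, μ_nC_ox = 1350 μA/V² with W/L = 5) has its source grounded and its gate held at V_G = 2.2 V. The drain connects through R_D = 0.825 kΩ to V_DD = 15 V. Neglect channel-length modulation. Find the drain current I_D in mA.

V_GS = V_G = 2.2 V, so V_ov = 2.2 − 1.11 = 1.09 V.
k_n = μ_nC_ox · (W/L) = 6.75 mA/V².
Assume saturation: I_D = ½ k_n V_ov² = 0.5 × 6.75 × 1.09² = 4.01 mA, giving V_DS = V_DD − I_D R_D = 15 − 4.01 × 0.825 = 11.7 V.
V_DS = 11.7 V ≥ V_ov = 1.09 V, confirming saturation.

I_D = 4.01 mA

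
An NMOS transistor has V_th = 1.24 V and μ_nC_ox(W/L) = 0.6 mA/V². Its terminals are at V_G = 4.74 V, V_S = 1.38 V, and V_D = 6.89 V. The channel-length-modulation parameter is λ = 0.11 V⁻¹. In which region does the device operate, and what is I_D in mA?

V_GS = V_G − V_S = 4.74 − 1.38 = 3.36 V; V_DS = V_D − V_S = 6.89 − 1.38 = 5.51 V.
V_ov = V_GS − V_th = 3.36 − 1.24 = 2.12 V.
Since V_DS = 5.51 V ≥ V_ov = 2.12 V, the device is in saturation.
I_D = ½ k_n V_ov² (1 + λ V_DS) = 0.5 × 0.6 × 2.12² × (1 + 0.11 × 5.51) = 2.17 mA.

Saturation; I_D = 2.17 mA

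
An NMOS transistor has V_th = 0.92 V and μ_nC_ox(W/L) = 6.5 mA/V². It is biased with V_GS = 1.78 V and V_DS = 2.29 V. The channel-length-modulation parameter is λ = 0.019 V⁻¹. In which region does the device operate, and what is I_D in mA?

Saturation; I_D = 2.51 mA

V_ov = V_GS − V_th = 1.78 − 0.92 = 0.86 V.
Since V_DS = 2.29 V ≥ V_ov = 0.86 V, the device is in saturation.
I_D = ½ k_n V_ov² (1 + λ V_DS) = 0.5 × 6.5 × 0.86² × (1 + 0.019 × 2.29) = 2.51 mA.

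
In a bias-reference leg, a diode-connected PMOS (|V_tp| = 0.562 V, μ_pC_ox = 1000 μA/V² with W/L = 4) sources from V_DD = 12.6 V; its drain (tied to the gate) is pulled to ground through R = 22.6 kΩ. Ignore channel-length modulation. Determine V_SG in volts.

With gate tied to drain, V_SG = V_SD ≥ V_SG − |V_tp|, so the device is in saturation.
k_p = μ_pC_ox · (W/L) = 4 mA/V².
KCL at the drain: ½ k_p (V_SG − |V_tp|)² = (V_DD − V_SG)/R.
Let x = V_SG − 0.562. Then 45.2 x² + x − 12.04 = 0, giving x = 0.505 V (positive root), so V_SG = 1.07 V.
I_D = (V_DD − V_SG)/R = (12.6 − 1.07) / 22.6 = 0.51 mA.

V_SG = 1.07 V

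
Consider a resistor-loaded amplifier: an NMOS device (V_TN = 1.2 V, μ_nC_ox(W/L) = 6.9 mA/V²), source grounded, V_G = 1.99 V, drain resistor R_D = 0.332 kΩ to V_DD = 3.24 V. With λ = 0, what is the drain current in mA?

I_D = 2.15 mA

V_GS = V_G = 1.99 V, so V_ov = 1.99 − 1.2 = 0.79 V.
Assume saturation: I_D = ½ k_n V_ov² = 0.5 × 6.9 × 0.79² = 2.15 mA, giving V_DS = V_DD − I_D R_D = 3.24 − 2.15 × 0.332 = 2.53 V.
V_DS = 2.53 V ≥ V_ov = 0.79 V, confirming saturation.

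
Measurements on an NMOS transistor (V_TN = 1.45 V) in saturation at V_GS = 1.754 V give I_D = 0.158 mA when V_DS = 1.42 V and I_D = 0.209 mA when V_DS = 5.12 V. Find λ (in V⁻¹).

λ = 0.0996 V⁻¹

With V_GS fixed, I_D ∝ (1 + λ V_DS) in saturation, so I_D2/I_D1 = (1 + λ V_DS2)/(1 + λ V_DS1).
0.209/0.158 = 1.323 = (1 + 5.12 λ)/(1 + 1.42 λ).
Solving: λ (I_D1 V_DS2 − I_D2 V_DS1) = I_D2 − I_D1, so λ = (0.209 − 0.158) / (0.158 × 5.12 − 0.209 × 1.42) = 0.051 / 0.512 = 0.0996 V⁻¹.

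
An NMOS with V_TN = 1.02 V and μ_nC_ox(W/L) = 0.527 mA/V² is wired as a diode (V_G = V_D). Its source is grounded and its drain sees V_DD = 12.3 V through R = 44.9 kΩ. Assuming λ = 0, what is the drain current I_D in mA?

With gate tied to drain, V_GS = V_DS ≥ V_GS − V_TN, so the device is in saturation.
KCL at the drain: ½ k_n (V_GS − V_TN)² = (V_DD − V_GS)/R.
Let x = V_GS − 1.02. Then 11.8 x² + x − 11.28 = 0, giving x = 0.935 V (positive root), so V_GS = 1.96 V.
I_D = (V_DD − V_GS)/R = (12.3 − 1.96) / 44.9 = 0.23 mA.

I_D = 0.230 mA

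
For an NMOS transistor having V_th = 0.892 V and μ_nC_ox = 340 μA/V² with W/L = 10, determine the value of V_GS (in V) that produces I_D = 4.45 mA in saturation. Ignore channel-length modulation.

k_n = μ_nC_ox · (W/L) = 3.4 mA/V².
In saturation I_D = ½ k_n (V_GS − V_th)², so V_GS − V_th = √(2 I_D / k_n) = √(2 × 4.45 / 3.4) = 1.62 V.
V_GS = 0.892 + 1.62 = 2.51 V.

V_GS = 2.51 V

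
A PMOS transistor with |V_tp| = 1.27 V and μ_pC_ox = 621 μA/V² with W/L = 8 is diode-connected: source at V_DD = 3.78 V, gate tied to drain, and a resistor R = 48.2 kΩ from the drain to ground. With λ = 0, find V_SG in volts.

V_SG = 1.41 V

With gate tied to drain, V_SG = V_SD ≥ V_SG − |V_tp|, so the device is in saturation.
k_p = μ_pC_ox · (W/L) = 4.968 mA/V².
KCL at the drain: ½ k_p (V_SG − |V_tp|)² = (V_DD − V_SG)/R.
Let x = V_SG − 1.27. Then 120 x² + x − 2.51 = 0, giving x = 0.141 V (positive root), so V_SG = 1.41 V.
I_D = (V_DD − V_SG)/R = (3.78 − 1.41) / 48.2 = 0.0492 mA.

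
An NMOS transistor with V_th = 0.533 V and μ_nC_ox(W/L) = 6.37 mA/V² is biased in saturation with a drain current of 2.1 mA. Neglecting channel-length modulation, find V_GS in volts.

V_GS = 1.34 V

In saturation I_D = ½ k_n (V_GS − V_th)², so V_GS − V_th = √(2 I_D / k_n) = √(2 × 2.1 / 6.37) = 0.812 V.
V_GS = 0.533 + 0.812 = 1.34 V.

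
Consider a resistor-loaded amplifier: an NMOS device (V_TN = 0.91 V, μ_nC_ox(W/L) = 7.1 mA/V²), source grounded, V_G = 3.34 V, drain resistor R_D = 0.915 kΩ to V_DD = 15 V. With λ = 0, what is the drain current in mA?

I_D = 15.1 mA

V_GS = V_G = 3.34 V, so V_ov = 3.34 − 0.91 = 2.43 V.
Assume saturation: I_D = ½ k_n V_ov² = 0.5 × 7.1 × 2.43² = 21 mA, giving V_DS = V_DD − I_D R_D = 15 − 21 × 0.915 = -4.18 V.
But -4.18 V < V_ov = 2.43 V, so the device is actually in triode.
In triode I_D = k_n[V_ov V_DS − ½ V_DS²] and I_D = (V_DD − V_DS)/R_D. Equating: 3.25 V_DS² − 16.79 V_DS + 15 = 0, giving V_DS = 1.15 V (the root below V_ov).
I_D = (15 − 1.15) / 0.915 = 15.1 mA.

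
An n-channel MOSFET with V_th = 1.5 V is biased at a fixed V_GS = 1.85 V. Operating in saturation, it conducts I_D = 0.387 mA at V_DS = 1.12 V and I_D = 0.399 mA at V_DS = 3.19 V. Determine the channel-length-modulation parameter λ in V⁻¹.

With V_GS fixed, I_D ∝ (1 + λ V_DS) in saturation, so I_D2/I_D1 = (1 + λ V_DS2)/(1 + λ V_DS1).
0.399/0.387 = 1.031 = (1 + 3.19 λ)/(1 + 1.12 λ).
Solving: λ (I_D1 V_DS2 − I_D2 V_DS1) = I_D2 − I_D1, so λ = (0.399 − 0.387) / (0.387 × 3.19 − 0.399 × 1.12) = 0.012 / 0.788 = 0.0152 V⁻¹.

λ = 0.0152 V⁻¹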